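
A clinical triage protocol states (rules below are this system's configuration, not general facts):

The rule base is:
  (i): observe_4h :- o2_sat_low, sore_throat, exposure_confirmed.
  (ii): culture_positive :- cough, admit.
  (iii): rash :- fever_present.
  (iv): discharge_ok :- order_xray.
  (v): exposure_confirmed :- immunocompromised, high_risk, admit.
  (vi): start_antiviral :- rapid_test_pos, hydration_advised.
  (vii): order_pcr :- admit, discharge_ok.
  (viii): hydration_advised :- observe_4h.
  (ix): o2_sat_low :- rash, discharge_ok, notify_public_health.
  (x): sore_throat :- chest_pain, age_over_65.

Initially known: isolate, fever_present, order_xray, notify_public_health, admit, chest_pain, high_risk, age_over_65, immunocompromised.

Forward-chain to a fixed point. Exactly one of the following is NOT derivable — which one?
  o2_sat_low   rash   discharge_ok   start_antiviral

Round 1: (iii) [rash :- fever_present.]; (iv) [discharge_ok :- order_xray.]; (v) [exposure_confirmed :- immunocompromised, high_risk, admit.]; (x) [sore_throat :- chest_pain, age_over_65.]. Adds rash, discharge_ok, exposure_confirmed, sore_throat.
Round 2: (vii) [order_pcr :- admit, discharge_ok.]; (ix) [o2_sat_low :- rash, discharge_ok, notify_public_health.]. Adds order_pcr, o2_sat_low.
Round 3: (i) [observe_4h :- o2_sat_low, sore_throat, exposure_confirmed.]. Adds observe_4h.
Round 4: (viii) [hydration_advised :- observe_4h.]. Adds hydration_advised.
Derived: rash (round 1), discharge_ok (round 1), o2_sat_low (round 2). start_antiviral never appears in any round.

start_antiviral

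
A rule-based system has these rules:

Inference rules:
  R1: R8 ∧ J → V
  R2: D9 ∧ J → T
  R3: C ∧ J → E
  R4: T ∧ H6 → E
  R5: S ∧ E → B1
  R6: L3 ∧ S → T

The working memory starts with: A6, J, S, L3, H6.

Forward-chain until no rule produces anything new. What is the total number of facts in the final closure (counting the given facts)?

Round 1: R6 [L3 ∧ S → T]. New: T.
Round 2: R4 [T ∧ H6 → E]. New: E.
Round 3: R5 [S ∧ E → B1]. New: B1.
Closure: {A6, B1, E, H6, J, L3, S, T} — 8 facts.

8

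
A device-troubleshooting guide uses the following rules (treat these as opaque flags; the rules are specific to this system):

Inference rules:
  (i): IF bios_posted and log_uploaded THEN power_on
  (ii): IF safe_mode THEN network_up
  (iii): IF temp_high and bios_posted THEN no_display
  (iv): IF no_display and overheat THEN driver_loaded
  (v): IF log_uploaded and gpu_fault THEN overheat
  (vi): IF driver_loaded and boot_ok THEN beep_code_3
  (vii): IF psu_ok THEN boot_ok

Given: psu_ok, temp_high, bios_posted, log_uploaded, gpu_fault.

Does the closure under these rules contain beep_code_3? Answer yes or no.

Round 1 — (i), (iii), (v), (vii), derive power_on, no_display, overheat, boot_ok.
Round 2 — (iv), derive driver_loaded.
Round 3 — (vi), derive beep_code_3.
beep_code_3 appears in round 3, so it is derivable.

yes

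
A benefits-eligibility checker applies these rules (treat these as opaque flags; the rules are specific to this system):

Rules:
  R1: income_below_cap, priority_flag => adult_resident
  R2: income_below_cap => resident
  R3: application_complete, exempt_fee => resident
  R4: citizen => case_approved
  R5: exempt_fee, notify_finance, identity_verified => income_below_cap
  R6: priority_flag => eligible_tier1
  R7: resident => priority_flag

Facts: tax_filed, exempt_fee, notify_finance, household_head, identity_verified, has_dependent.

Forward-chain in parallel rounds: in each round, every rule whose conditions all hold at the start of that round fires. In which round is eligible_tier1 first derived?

[1] R5 [exempt_fee, notify_finance, identity_verified => income_below_cap]. ⇒ new: income_below_cap.
[2] R2 [income_below_cap => resident]. ⇒ new: resident.
[3] R7 [resident => priority_flag]. ⇒ new: priority_flag.
[4] R1 [income_below_cap, priority_flag => adult_resident]; R6 [priority_flag => eligible_tier1]. ⇒ new: adult_resident, eligible_tier1.
eligible_tier1 first appears in round 4.

4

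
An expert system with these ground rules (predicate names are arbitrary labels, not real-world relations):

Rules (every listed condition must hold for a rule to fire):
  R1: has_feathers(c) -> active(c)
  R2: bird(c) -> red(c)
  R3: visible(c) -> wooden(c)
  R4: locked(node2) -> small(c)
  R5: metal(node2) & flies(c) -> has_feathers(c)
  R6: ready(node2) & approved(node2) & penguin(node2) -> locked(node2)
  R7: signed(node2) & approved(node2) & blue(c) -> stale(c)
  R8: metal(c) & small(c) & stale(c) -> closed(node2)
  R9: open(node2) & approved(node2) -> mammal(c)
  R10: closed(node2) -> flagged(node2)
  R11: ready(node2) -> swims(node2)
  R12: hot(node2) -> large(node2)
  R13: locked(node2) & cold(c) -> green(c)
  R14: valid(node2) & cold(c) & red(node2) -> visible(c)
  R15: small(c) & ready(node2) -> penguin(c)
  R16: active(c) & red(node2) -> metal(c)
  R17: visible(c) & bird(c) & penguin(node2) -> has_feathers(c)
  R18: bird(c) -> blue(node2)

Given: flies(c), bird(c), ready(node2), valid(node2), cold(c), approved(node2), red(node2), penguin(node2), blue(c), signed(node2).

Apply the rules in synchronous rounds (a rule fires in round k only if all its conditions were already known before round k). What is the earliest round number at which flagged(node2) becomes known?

6

Round 1: R2 [bird(c) -> red(c)]; R6 [ready(node2) & approved(node2) & penguin(node2) -> locked(node2)]; R7 [signed(node2) & approved(node2) & blue(c) -> stale(c)]; R11 [ready(node2) -> swims(node2)]; R14 [valid(node2) & cold(c) & red(node2) -> visible(c)]; R18 [bird(c) -> blue(node2)]. New: red(c), locked(node2), stale(c), swims(node2), visible(c), blue(node2).
Round 2: R3 [visible(c) -> wooden(c)]; R4 [locked(node2) -> small(c)]; R13 [locked(node2) & cold(c) -> green(c)]; R17 [visible(c) & bird(c) & penguin(node2) -> has_feathers(c)]. New: wooden(c), small(c), green(c), has_feathers(c).
Round 3: R1 [has_feathers(c) -> active(c)]; R15 [small(c) & ready(node2) -> penguin(c)]. New: active(c), penguin(c).
Round 4: R16 [active(c) & red(node2) -> metal(c)]. New: metal(c).
Round 5: R8 [metal(c) & small(c) & stale(c) -> closed(node2)]. New: closed(node2).
Round 6: R10 [closed(node2) -> flagged(node2)]. New: flagged(node2).
flagged(node2) first appears in round 6.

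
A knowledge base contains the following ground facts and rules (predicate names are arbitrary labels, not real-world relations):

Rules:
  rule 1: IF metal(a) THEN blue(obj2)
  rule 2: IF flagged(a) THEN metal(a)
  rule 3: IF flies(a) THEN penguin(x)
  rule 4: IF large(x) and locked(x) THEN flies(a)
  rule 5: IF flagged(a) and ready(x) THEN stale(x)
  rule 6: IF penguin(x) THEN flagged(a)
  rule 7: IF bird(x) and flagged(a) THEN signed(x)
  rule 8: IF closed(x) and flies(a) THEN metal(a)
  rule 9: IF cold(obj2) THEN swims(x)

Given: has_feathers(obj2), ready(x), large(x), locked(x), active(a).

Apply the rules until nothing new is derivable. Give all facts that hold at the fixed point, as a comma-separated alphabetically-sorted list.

Round 1: rule 4 [IF large(x) and locked(x) THEN flies(a)]. Adds flies(a).
Round 2: rule 3 [IF flies(a) THEN penguin(x)]. Adds penguin(x).
Round 3: rule 6 [IF penguin(x) THEN flagged(a)]. Adds flagged(a).
Round 4: rule 2 [IF flagged(a) THEN metal(a)]; rule 5 [IF flagged(a) and ready(x) THEN stale(x)]. Adds metal(a), stale(x).
Round 5: rule 1 [IF metal(a) THEN blue(obj2)]. Adds blue(obj2).

active(a), blue(obj2), flagged(a), flies(a), has_feathers(obj2), large(x), locked(x), metal(a), penguin(x), ready(x), stale(x)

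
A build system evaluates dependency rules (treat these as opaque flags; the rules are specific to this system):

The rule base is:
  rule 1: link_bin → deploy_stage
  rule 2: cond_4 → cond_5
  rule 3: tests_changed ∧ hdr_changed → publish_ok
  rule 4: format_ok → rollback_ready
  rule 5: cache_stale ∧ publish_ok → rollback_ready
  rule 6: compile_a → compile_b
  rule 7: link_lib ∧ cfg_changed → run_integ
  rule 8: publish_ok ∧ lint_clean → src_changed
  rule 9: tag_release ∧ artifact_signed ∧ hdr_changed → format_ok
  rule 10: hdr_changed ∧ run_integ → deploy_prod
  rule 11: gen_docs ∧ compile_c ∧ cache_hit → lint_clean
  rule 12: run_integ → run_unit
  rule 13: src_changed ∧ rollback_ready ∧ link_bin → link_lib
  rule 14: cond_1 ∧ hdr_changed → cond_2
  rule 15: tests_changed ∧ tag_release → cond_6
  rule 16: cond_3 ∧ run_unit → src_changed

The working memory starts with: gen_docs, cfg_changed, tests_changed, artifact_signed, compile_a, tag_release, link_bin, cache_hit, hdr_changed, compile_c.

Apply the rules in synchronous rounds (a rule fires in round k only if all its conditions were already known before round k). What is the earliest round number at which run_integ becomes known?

4

Round 1: rule 1 [link_bin → deploy_stage]; rule 3 [tests_changed ∧ hdr_changed → publish_ok]; rule 6 [compile_a → compile_b]; rule 9 [tag_release ∧ artifact_signed ∧ hdr_changed → format_ok]; rule 11 [gen_docs ∧ compile_c ∧ cache_hit → lint_clean]; rule 15 [tests_changed ∧ tag_release → cond_6]. Adds deploy_stage, publish_ok, compile_b, format_ok, lint_clean, cond_6.
Round 2: rule 4 [format_ok → rollback_ready]; rule 8 [publish_ok ∧ lint_clean → src_changed]. Adds rollback_ready, src_changed.
Round 3: rule 13 [src_changed ∧ rollback_ready ∧ link_bin → link_lib]. Adds link_lib.
Round 4: rule 7 [link_lib ∧ cfg_changed → run_integ]. Adds run_integ.
run_integ first appears in round 4.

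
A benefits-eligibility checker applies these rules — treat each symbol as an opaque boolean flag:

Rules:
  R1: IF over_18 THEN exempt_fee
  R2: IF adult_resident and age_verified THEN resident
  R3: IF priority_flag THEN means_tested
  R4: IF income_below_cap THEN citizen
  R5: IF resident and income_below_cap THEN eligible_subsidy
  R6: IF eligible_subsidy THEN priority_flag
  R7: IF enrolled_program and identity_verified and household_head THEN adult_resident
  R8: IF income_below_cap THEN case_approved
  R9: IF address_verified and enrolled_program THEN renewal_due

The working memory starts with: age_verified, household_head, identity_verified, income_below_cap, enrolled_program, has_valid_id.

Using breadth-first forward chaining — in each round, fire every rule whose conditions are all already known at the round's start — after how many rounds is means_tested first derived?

Round 1: R4 [IF income_below_cap THEN citizen]; R7 [IF enrolled_program and identity_verified and household_head THEN adult_resident]; R8 [IF income_below_cap THEN case_approved]. Adds citizen, adult_resident, case_approved.
Round 2: R2 [IF adult_resident and age_verified THEN resident]. Adds resident.
Round 3: R5 [IF resident and income_below_cap THEN eligible_subsidy]. Adds eligible_subsidy.
Round 4: R6 [IF eligible_subsidy THEN priority_flag]. Adds priority_flag.
Round 5: R3 [IF priority_flag THEN means_tested]. Adds means_tested.
means_tested first appears in round 5.

5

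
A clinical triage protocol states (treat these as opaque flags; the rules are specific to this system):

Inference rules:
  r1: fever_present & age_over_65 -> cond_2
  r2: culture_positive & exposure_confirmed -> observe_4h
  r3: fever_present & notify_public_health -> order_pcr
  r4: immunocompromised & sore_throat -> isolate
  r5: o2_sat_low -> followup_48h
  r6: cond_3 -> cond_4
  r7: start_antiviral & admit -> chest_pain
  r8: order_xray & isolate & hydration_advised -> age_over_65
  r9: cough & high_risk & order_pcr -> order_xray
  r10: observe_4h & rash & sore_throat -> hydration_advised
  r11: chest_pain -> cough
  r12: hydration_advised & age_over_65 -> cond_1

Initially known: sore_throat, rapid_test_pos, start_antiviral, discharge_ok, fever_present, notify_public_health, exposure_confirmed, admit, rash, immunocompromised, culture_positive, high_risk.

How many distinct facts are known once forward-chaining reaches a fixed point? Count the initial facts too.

22

[1] r2 [culture_positive & exposure_confirmed -> observe_4h]; r3 [fever_present & notify_public_health -> order_pcr]; r4 [immunocompromised & sore_throat -> isolate]; r7 [start_antiviral & admit -> chest_pain]. ⇒ new: observe_4h, order_pcr, isolate, chest_pain.
[2] r10 [observe_4h & rash & sore_throat -> hydration_advised]; r11 [chest_pain -> cough]. ⇒ new: hydration_advised, cough.
[3] r9 [cough & high_risk & order_pcr -> order_xray]. ⇒ new: order_xray.
[4] r8 [order_xray & isolate & hydration_advised -> age_over_65]. ⇒ new: age_over_65.
[5] r1 [fever_present & age_over_65 -> cond_2]; r12 [hydration_advised & age_over_65 -> cond_1]. ⇒ new: cond_2, cond_1.
Closure: {admit, age_over_65, chest_pain, cond_1, cond_2, cough, culture_positive, discharge_ok, exposure_confirmed, fever_present, high_risk, hydration_advised, immunocompromised, isolate, notify_public_health, observe_4h, order_pcr, order_xray, rapid_test_pos, rash, sore_throat, start_antiviral} — 22 facts.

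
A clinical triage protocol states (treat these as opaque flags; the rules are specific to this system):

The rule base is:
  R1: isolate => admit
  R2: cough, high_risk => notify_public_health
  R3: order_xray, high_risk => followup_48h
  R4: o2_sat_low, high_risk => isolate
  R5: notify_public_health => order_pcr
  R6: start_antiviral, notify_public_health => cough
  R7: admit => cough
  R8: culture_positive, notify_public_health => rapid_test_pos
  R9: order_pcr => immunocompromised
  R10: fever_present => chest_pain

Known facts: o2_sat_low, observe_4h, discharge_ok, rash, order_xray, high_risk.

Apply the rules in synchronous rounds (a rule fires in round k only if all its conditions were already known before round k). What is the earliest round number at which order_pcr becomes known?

Round 1 fires R3, R4, giving followup_48h, isolate.
Round 2 fires R1, giving admit.
Round 3 fires R7, giving cough.
Round 4 fires R2, giving notify_public_health.
Round 5 fires R5, giving order_pcr.
order_pcr first appears in round 5.

5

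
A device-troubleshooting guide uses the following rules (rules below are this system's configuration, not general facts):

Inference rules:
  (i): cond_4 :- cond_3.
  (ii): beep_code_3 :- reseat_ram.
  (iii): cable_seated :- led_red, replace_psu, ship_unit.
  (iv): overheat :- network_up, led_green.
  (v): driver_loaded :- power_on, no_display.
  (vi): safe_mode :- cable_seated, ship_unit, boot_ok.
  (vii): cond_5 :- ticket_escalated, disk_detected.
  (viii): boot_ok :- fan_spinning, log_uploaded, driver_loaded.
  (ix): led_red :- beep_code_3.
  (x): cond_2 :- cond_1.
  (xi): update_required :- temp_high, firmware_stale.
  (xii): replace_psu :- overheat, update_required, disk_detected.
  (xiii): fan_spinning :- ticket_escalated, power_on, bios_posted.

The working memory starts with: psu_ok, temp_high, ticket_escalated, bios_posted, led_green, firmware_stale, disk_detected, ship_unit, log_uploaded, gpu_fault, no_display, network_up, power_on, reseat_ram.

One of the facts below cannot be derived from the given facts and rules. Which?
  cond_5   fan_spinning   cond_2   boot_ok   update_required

cond_2

Round 1: (ii) [beep_code_3 :- reseat_ram.]; (iv) [overheat :- network_up, led_green.]; (v) [driver_loaded :- power_on, no_display.]; (vii) [cond_5 :- ticket_escalated, disk_detected.]; (xi) [update_required :- temp_high, firmware_stale.]; (xiii) [fan_spinning :- ticket_escalated, power_on, bios_posted.]. New: beep_code_3, overheat, driver_loaded, cond_5, update_required, fan_spinning.
Round 2: (viii) [boot_ok :- fan_spinning, log_uploaded, driver_loaded.]; (ix) [led_red :- beep_code_3.]; (xii) [replace_psu :- overheat, update_required, disk_detected.]. New: boot_ok, led_red, replace_psu.
Round 3: (iii) [cable_seated :- led_red, replace_psu, ship_unit.]. New: cable_seated.
Round 4: (vi) [safe_mode :- cable_seated, ship_unit, boot_ok.]. New: safe_mode.
Derived: fan_spinning (round 1), boot_ok (round 2), update_required (round 1), cond_5 (round 1). cond_2 never appears in any round.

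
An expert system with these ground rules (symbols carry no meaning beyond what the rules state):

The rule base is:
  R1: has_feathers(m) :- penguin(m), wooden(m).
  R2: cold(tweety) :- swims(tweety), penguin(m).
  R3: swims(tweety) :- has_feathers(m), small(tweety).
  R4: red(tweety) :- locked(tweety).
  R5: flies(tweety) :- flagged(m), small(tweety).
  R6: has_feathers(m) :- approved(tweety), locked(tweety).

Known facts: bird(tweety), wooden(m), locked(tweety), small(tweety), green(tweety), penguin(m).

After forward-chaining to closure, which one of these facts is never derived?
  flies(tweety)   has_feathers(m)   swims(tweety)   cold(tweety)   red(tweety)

flies(tweety)

[1] R1 [has_feathers(m) :- penguin(m), wooden(m).]; R4 [red(tweety) :- locked(tweety).]. ⇒ new: has_feathers(m), red(tweety).
[2] R3 [swims(tweety) :- has_feathers(m), small(tweety).]. ⇒ new: swims(tweety).
[3] R2 [cold(tweety) :- swims(tweety), penguin(m).]. ⇒ new: cold(tweety).
Derived: red(tweety) (round 1), has_feathers(m) (round 1), swims(tweety) (round 2), cold(tweety) (round 3). flies(tweety) never appears in any round.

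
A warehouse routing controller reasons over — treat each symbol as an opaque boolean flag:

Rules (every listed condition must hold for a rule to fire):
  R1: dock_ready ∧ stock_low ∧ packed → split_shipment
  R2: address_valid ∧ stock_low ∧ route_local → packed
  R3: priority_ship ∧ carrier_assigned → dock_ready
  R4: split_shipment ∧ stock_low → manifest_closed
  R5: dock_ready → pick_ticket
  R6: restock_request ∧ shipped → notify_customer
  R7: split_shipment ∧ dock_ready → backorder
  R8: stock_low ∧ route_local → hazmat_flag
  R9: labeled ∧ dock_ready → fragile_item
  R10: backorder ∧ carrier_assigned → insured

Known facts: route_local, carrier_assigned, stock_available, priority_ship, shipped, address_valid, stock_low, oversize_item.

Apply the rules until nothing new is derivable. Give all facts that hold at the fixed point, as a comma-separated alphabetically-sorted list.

address_valid, backorder, carrier_assigned, dock_ready, hazmat_flag, insured, manifest_closed, oversize_item, packed, pick_ticket, priority_ship, route_local, shipped, split_shipment, stock_available, stock_low

[1] R2 [address_valid ∧ stock_low ∧ route_local → packed]; R3 [priority_ship ∧ carrier_assigned → dock_ready]; R8 [stock_low ∧ route_local → hazmat_flag]. ⇒ new: packed, dock_ready, hazmat_flag.
[2] R1 [dock_ready ∧ stock_low ∧ packed → split_shipment]; R5 [dock_ready → pick_ticket]. ⇒ new: split_shipment, pick_ticket.
[3] R4 [split_shipment ∧ stock_low → manifest_closed]; R7 [split_shipment ∧ dock_ready → backorder]. ⇒ new: manifest_closed, backorder.
[4] R10 [backorder ∧ carrier_assigned → insured]. ⇒ new: insured.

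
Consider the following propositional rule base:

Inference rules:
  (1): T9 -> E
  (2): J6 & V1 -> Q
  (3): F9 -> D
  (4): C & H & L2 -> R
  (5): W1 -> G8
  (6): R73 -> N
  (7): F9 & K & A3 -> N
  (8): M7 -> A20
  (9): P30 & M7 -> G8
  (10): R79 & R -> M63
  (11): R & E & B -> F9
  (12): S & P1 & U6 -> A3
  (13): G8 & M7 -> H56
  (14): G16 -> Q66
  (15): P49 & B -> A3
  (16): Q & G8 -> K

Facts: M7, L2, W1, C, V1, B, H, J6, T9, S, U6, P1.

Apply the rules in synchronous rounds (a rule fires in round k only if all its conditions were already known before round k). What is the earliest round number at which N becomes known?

[1] (1) [T9 -> E]; (2) [J6 & V1 -> Q]; (4) [C & H & L2 -> R]; (5) [W1 -> G8]; (8) [M7 -> A20]; (12) [S & P1 & U6 -> A3]. ⇒ new: E, Q, R, G8, A20, A3.
[2] (11) [R & E & B -> F9]; (13) [G8 & M7 -> H56]; (16) [Q & G8 -> K]. ⇒ new: F9, H56, K.
[3] (3) [F9 -> D]; (7) [F9 & K & A3 -> N]. ⇒ new: D, N.
N first appears in round 3.

3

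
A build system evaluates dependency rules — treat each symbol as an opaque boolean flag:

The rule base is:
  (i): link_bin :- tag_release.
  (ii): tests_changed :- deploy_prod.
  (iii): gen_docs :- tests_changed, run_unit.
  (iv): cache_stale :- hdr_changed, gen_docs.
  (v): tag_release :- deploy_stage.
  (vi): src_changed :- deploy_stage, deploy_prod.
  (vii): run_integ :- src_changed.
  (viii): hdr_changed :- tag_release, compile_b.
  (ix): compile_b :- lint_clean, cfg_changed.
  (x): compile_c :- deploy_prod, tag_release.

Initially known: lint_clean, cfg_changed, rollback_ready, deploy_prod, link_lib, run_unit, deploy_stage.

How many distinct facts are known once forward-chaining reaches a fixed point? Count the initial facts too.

Round 1: (ii) [tests_changed :- deploy_prod.]; (v) [tag_release :- deploy_stage.]; (vi) [src_changed :- deploy_stage, deploy_prod.]; (ix) [compile_b :- lint_clean, cfg_changed.]. Adds tests_changed, tag_release, src_changed, compile_b.
Round 2: (i) [link_bin :- tag_release.]; (iii) [gen_docs :- tests_changed, run_unit.]; (vii) [run_integ :- src_changed.]; (viii) [hdr_changed :- tag_release, compile_b.]; (x) [compile_c :- deploy_prod, tag_release.]. Adds link_bin, gen_docs, run_integ, hdr_changed, compile_c.
Round 3: (iv) [cache_stale :- hdr_changed, gen_docs.]. Adds cache_stale.
Closure: {cache_stale, cfg_changed, compile_b, compile_c, deploy_prod, deploy_stage, gen_docs, hdr_changed, link_bin, link_lib, lint_clean, rollback_ready, run_integ, run_unit, src_changed, tag_release, tests_changed} — 17 facts.

17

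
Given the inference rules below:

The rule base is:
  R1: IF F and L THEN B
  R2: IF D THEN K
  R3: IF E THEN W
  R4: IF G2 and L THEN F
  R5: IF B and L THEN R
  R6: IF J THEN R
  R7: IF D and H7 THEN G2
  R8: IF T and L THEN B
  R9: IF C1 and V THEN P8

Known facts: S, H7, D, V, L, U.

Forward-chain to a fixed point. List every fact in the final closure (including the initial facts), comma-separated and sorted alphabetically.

B, D, F, G2, H7, K, L, R, S, U, V

Round 1: R2 [IF D THEN K]; R7 [IF D and H7 THEN G2]. New: K, G2.
Round 2: R4 [IF G2 and L THEN F]. New: F.
Round 3: R1 [IF F and L THEN B]. New: B.
Round 4: R5 [IF B and L THEN R]. New: R.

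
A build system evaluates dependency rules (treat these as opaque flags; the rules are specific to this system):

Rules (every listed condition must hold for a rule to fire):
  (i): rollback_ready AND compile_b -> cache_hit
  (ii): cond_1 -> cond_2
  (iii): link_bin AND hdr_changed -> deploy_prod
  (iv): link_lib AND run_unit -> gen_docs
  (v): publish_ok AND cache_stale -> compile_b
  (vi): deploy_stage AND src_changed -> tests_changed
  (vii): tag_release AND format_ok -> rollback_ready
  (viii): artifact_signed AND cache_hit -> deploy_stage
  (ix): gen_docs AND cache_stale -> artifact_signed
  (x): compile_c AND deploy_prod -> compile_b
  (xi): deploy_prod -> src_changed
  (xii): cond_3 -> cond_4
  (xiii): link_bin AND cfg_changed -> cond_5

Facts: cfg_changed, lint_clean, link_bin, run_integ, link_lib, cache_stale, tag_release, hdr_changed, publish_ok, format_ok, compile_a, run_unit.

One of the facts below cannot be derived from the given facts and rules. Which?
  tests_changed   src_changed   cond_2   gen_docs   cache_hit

cond_2

Round 1 — (iii), (iv), (v), (vii), (xiii), derive deploy_prod, gen_docs, compile_b, rollback_ready, cond_5.
Round 2 — (i), (ix), (xi), derive cache_hit, artifact_signed, src_changed.
Round 3 — (viii), derive deploy_stage.
Round 4 — (vi), derive tests_changed.
Derived: gen_docs (round 1), src_changed (round 2), tests_changed (round 4), cache_hit (round 2). cond_2 never appears in any round.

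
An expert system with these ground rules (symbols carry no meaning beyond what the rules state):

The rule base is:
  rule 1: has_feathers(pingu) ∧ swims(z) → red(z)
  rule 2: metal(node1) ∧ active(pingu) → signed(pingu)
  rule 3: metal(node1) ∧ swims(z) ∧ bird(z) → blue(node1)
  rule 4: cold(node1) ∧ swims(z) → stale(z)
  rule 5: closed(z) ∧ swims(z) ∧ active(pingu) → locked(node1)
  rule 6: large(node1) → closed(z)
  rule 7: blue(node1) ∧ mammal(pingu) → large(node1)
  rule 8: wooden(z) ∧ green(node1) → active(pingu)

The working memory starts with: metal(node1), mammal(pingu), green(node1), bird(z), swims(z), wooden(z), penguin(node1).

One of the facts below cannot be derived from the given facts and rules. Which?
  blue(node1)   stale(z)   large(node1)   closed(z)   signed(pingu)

stale(z)

[1] rule 3 [metal(node1) ∧ swims(z) ∧ bird(z) → blue(node1)]; rule 8 [wooden(z) ∧ green(node1) → active(pingu)]. ⇒ new: blue(node1), active(pingu).
[2] rule 2 [metal(node1) ∧ active(pingu) → signed(pingu)]; rule 7 [blue(node1) ∧ mammal(pingu) → large(node1)]. ⇒ new: signed(pingu), large(node1).
[3] rule 6 [large(node1) → closed(z)]. ⇒ new: closed(z).
[4] rule 5 [closed(z) ∧ swims(z) ∧ active(pingu) → locked(node1)]. ⇒ new: locked(node1).
Derived: blue(node1) (round 1), signed(pingu) (round 2), large(node1) (round 2), closed(z) (round 3). stale(z) never appears in any round.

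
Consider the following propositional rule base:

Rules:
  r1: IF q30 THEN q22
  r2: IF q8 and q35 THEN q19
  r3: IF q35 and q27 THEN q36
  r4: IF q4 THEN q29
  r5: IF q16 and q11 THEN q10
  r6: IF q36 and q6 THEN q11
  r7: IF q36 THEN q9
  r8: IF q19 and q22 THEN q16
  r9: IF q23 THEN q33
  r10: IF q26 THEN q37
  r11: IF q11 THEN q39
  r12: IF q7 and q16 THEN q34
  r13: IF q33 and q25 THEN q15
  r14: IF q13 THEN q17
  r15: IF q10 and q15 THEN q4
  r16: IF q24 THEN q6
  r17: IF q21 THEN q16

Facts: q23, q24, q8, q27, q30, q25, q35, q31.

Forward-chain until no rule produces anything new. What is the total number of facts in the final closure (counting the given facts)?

21

Round 1 fires r1, r2, r3, r9, r16, giving q22, q19, q36, q33, q6.
Round 2 fires r6, r7, r8, r13, giving q11, q9, q16, q15.
Round 3 fires r5, r11, giving q10, q39.
Round 4 fires r15, giving q4.
Round 5 fires r4, giving q29.
Closure: {q10, q11, q15, q16, q19, q22, q23, q24, q25, q27, q29, q30, q31, q33, q35, q36, q39, q4, q6, q8, q9} — 21 facts.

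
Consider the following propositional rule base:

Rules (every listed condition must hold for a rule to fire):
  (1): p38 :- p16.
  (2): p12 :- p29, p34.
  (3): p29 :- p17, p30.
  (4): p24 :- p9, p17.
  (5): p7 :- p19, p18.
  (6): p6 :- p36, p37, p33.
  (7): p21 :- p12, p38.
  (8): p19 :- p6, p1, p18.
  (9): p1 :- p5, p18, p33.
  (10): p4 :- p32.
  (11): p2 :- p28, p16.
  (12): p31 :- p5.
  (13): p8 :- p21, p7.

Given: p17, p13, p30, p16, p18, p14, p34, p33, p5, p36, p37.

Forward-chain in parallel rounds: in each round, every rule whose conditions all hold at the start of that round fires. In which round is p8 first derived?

4

Round 1 — (1), (3), (6), (9), (12), derive p38, p29, p6, p1, p31.
Round 2 — (2), (8), derive p12, p19.
Round 3 — (5), (7), derive p7, p21.
Round 4 — (13), derive p8.
p8 first appears in round 4.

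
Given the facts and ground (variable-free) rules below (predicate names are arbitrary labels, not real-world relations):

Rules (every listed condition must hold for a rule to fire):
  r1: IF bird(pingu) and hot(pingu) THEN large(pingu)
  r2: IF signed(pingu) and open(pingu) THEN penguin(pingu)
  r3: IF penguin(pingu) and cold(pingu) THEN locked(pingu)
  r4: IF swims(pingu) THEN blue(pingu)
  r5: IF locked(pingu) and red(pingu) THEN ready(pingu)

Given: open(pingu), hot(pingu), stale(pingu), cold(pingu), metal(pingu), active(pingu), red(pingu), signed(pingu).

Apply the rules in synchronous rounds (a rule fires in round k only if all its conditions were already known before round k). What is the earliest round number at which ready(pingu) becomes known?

[1] r2 [IF signed(pingu) and open(pingu) THEN penguin(pingu)]. ⇒ new: penguin(pingu).
[2] r3 [IF penguin(pingu) and cold(pingu) THEN locked(pingu)]. ⇒ new: locked(pingu).
[3] r5 [IF locked(pingu) and red(pingu) THEN ready(pingu)]. ⇒ new: ready(pingu).
ready(pingu) first appears in round 3.

3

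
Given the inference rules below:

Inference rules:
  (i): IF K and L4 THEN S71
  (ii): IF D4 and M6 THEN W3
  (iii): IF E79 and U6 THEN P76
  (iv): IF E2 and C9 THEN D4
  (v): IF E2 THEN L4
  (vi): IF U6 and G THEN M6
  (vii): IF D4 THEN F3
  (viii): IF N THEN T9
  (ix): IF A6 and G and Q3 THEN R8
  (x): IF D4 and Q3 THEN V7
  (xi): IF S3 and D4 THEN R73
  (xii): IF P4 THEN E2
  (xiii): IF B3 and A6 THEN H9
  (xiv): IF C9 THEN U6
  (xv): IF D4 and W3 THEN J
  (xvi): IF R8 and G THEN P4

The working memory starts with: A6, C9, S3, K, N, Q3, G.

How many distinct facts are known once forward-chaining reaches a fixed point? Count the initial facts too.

21

[1] (viii) [IF N THEN T9]; (ix) [IF A6 and G and Q3 THEN R8]; (xiv) [IF C9 THEN U6]. ⇒ new: T9, R8, U6.
[2] (vi) [IF U6 and G THEN M6]; (xvi) [IF R8 and G THEN P4]. ⇒ new: M6, P4.
[3] (xii) [IF P4 THEN E2]. ⇒ new: E2.
[4] (iv) [IF E2 and C9 THEN D4]; (v) [IF E2 THEN L4]. ⇒ new: D4, L4.
[5] (i) [IF K and L4 THEN S71]; (ii) [IF D4 and M6 THEN W3]; (vii) [IF D4 THEN F3]; (x) [IF D4 and Q3 THEN V7]; (xi) [IF S3 and D4 THEN R73]. ⇒ new: S71, W3, F3, V7, R73.
[6] (xv) [IF D4 and W3 THEN J]. ⇒ new: J.
Closure: {A6, C9, D4, E2, F3, G, J, K, L4, M6, N, P4, Q3, R73, R8, S3, S71, T9, U6, V7, W3} — 21 facts.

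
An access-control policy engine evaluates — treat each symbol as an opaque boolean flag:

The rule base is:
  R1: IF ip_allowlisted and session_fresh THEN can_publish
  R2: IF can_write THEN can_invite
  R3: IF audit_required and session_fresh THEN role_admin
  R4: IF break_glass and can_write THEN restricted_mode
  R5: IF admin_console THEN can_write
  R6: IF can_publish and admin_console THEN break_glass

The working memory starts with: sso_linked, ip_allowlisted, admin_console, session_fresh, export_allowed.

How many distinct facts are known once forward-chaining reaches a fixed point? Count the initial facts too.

10

Round 1 fires R1, R5, giving can_publish, can_write.
Round 2 fires R2, R6, giving can_invite, break_glass.
Round 3 fires R4, giving restricted_mode.
Closure: {admin_console, break_glass, can_invite, can_publish, can_write, export_allowed, ip_allowlisted, restricted_mode, session_fresh, sso_linked} — 10 facts.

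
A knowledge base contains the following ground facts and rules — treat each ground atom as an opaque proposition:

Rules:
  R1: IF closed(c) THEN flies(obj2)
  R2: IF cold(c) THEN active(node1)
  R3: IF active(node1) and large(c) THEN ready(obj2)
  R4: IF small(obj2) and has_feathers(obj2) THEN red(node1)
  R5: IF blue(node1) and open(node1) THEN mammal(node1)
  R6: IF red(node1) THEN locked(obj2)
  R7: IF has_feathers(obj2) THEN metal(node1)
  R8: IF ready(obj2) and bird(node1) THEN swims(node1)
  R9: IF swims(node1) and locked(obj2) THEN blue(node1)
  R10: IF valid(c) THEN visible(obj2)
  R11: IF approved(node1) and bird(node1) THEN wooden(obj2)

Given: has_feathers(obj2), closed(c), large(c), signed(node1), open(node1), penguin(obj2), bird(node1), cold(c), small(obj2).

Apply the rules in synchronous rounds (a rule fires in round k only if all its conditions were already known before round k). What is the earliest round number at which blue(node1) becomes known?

[1] R1 [IF closed(c) THEN flies(obj2)]; R2 [IF cold(c) THEN active(node1)]; R4 [IF small(obj2) and has_feathers(obj2) THEN red(node1)]; R7 [IF has_feathers(obj2) THEN metal(node1)]. ⇒ new: flies(obj2), active(node1), red(node1), metal(node1).
[2] R3 [IF active(node1) and large(c) THEN ready(obj2)]; R6 [IF red(node1) THEN locked(obj2)]. ⇒ new: ready(obj2), locked(obj2).
[3] R8 [IF ready(obj2) and bird(node1) THEN swims(node1)]. ⇒ new: swims(node1).
[4] R9 [IF swims(node1) and locked(obj2) THEN blue(node1)]. ⇒ new: blue(node1).
blue(node1) first appears in round 4.

4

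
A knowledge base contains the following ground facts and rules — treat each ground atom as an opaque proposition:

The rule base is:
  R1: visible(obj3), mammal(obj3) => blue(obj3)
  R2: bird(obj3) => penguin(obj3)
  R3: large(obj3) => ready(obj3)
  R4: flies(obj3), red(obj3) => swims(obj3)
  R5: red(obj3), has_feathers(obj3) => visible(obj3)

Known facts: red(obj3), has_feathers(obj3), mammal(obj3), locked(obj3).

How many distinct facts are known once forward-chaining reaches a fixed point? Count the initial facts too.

6

Round 1: R5 [red(obj3), has_feathers(obj3) => visible(obj3)]. New: visible(obj3).
Round 2: R1 [visible(obj3), mammal(obj3) => blue(obj3)]. New: blue(obj3).
Closure: {blue(obj3), has_feathers(obj3), locked(obj3), mammal(obj3), red(obj3), visible(obj3)} — 6 facts.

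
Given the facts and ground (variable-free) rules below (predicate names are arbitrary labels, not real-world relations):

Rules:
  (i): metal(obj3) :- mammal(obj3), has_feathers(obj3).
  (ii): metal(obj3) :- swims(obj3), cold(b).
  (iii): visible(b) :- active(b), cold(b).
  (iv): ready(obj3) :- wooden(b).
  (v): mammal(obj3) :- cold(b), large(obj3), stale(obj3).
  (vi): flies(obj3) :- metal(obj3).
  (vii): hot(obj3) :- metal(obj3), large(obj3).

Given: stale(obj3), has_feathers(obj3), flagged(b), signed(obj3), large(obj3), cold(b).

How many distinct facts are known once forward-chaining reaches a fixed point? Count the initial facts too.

10

Round 1: (v) [mammal(obj3) :- cold(b), large(obj3), stale(obj3).]. New: mammal(obj3).
Round 2: (i) [metal(obj3) :- mammal(obj3), has_feathers(obj3).]. New: metal(obj3).
Round 3: (vi) [flies(obj3) :- metal(obj3).]; (vii) [hot(obj3) :- metal(obj3), large(obj3).]. New: flies(obj3), hot(obj3).
Closure: {cold(b), flagged(b), flies(obj3), has_feathers(obj3), hot(obj3), large(obj3), mammal(obj3), metal(obj3), signed(obj3), stale(obj3)} — 10 facts.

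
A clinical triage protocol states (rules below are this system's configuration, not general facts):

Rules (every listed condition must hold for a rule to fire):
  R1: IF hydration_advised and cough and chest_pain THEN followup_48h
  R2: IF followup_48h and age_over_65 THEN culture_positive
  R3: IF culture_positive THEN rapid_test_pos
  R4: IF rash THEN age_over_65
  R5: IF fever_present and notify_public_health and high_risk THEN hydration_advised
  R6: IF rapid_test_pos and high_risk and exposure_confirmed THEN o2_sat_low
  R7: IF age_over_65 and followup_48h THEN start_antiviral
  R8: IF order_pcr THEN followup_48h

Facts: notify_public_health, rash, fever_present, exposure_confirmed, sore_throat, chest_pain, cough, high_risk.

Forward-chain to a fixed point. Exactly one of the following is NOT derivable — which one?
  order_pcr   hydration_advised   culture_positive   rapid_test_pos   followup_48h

[1] R4 [IF rash THEN age_over_65]; R5 [IF fever_present and notify_public_health and high_risk THEN hydration_advised]. ⇒ new: age_over_65, hydration_advised.
[2] R1 [IF hydration_advised and cough and chest_pain THEN followup_48h]. ⇒ new: followup_48h.
[3] R2 [IF followup_48h and age_over_65 THEN culture_positive]; R7 [IF age_over_65 and followup_48h THEN start_antiviral]. ⇒ new: culture_positive, start_antiviral.
[4] R3 [IF culture_positive THEN rapid_test_pos]. ⇒ new: rapid_test_pos.
[5] R6 [IF rapid_test_pos and high_risk and exposure_confirmed THEN o2_sat_low]. ⇒ new: o2_sat_low.
Derived: followup_48h (round 2), hydration_advised (round 1), culture_positive (round 3), rapid_test_pos (round 4). order_pcr never appears in any round.

order_pcr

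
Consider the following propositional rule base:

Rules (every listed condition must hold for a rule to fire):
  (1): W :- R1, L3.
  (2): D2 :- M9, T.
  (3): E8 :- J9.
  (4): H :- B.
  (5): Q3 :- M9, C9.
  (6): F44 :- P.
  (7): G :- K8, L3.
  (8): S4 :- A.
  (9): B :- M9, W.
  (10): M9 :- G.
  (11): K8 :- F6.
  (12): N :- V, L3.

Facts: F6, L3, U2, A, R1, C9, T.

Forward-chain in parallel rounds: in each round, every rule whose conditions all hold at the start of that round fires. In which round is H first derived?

5

Round 1 — (1), (8), (11), derive W, S4, K8.
Round 2 — (7), derive G.
Round 3 — (10), derive M9.
Round 4 — (2), (5), (9), derive D2, Q3, B.
Round 5 — (4), derive H.
H first appears in round 5.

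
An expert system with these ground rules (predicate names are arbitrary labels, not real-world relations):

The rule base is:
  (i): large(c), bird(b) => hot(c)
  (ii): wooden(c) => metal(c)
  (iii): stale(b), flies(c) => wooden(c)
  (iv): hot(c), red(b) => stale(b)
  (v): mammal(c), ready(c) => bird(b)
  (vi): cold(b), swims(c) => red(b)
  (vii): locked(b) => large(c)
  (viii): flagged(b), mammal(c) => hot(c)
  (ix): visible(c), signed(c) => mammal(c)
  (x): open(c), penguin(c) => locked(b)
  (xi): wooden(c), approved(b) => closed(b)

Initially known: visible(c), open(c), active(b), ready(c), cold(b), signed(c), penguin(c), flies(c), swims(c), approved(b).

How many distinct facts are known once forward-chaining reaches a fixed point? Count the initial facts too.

20

Round 1: (vi) [cold(b), swims(c) => red(b)]; (ix) [visible(c), signed(c) => mammal(c)]; (x) [open(c), penguin(c) => locked(b)]. New: red(b), mammal(c), locked(b).
Round 2: (v) [mammal(c), ready(c) => bird(b)]; (vii) [locked(b) => large(c)]. New: bird(b), large(c).
Round 3: (i) [large(c), bird(b) => hot(c)]. New: hot(c).
Round 4: (iv) [hot(c), red(b) => stale(b)]. New: stale(b).
Round 5: (iii) [stale(b), flies(c) => wooden(c)]. New: wooden(c).
Round 6: (ii) [wooden(c) => metal(c)]; (xi) [wooden(c), approved(b) => closed(b)]. New: metal(c), closed(b).
Closure: {active(b), approved(b), bird(b), closed(b), cold(b), flies(c), hot(c), large(c), locked(b), mammal(c), metal(c), open(c), penguin(c), ready(c), red(b), signed(c), stale(b), swims(c), visible(c), wooden(c)} — 20 facts.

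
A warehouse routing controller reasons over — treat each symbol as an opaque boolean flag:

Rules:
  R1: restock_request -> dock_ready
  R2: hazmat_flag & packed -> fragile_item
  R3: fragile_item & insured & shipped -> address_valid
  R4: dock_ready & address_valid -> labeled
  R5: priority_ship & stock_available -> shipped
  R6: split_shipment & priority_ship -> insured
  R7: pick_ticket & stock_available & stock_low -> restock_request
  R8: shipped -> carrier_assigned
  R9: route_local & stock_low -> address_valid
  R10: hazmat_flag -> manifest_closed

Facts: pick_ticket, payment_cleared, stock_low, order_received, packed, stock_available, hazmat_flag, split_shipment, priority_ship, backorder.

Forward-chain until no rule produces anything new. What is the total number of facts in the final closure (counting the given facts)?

Round 1 — R2, R5, R6, R7, R10, derive fragile_item, shipped, insured, restock_request, manifest_closed.
Round 2 — R1, R3, R8, derive dock_ready, address_valid, carrier_assigned.
Round 3 — R4, derive labeled.
Closure: {address_valid, backorder, carrier_assigned, dock_ready, fragile_item, hazmat_flag, insured, labeled, manifest_closed, order_received, packed, payment_cleared, pick_ticket, priority_ship, restock_request, shipped, split_shipment, stock_available, stock_low} — 19 facts.

19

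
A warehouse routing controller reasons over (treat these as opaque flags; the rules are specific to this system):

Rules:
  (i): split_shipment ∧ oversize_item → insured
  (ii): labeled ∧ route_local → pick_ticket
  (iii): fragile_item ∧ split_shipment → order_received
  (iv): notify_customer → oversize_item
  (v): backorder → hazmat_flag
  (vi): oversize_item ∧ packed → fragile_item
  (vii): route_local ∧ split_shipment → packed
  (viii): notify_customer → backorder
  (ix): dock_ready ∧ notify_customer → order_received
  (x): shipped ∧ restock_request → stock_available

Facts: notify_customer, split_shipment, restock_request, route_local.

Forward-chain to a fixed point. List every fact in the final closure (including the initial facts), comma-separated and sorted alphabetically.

backorder, fragile_item, hazmat_flag, insured, notify_customer, order_received, oversize_item, packed, restock_request, route_local, split_shipment

Round 1: (iv) [notify_customer → oversize_item]; (vii) [route_local ∧ split_shipment → packed]; (viii) [notify_customer → backorder]. New: oversize_item, packed, backorder.
Round 2: (i) [split_shipment ∧ oversize_item → insured]; (v) [backorder → hazmat_flag]; (vi) [oversize_item ∧ packed → fragile_item]. New: insured, hazmat_flag, fragile_item.
Round 3: (iii) [fragile_item ∧ split_shipment → order_received]. New: order_received.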